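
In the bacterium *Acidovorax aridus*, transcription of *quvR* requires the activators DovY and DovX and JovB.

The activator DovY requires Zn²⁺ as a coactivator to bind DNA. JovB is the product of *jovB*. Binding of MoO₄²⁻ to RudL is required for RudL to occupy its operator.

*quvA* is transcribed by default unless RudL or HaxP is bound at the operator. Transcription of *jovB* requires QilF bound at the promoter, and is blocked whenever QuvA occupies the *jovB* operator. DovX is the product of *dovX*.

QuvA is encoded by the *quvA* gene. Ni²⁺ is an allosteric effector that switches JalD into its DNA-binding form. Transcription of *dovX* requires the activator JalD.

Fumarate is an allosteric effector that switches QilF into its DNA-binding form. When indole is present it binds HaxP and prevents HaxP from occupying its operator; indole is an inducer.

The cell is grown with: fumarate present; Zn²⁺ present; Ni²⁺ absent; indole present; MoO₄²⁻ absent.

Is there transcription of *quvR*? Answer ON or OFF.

OFF

Zn²⁺ is present, so DovY is active.
Ni²⁺ is absent, so JalD is inactive.
Required activator JalD is absent, so *dovX* is not transcribed.
So DovX is not produced.
Fumarate is present, so QilF is active.
MoO₄²⁻ is absent, so RudL is inactive.
Indole is present, so HaxP is inactive.
With no repressor bound, *quvA* is transcribed.
So QuvA is produced and active.
With repressor QuvA bound, *jovB* is not transcribed.
So JovB is not produced.
Required activator DovX is absent, so *quvR* is not transcribed.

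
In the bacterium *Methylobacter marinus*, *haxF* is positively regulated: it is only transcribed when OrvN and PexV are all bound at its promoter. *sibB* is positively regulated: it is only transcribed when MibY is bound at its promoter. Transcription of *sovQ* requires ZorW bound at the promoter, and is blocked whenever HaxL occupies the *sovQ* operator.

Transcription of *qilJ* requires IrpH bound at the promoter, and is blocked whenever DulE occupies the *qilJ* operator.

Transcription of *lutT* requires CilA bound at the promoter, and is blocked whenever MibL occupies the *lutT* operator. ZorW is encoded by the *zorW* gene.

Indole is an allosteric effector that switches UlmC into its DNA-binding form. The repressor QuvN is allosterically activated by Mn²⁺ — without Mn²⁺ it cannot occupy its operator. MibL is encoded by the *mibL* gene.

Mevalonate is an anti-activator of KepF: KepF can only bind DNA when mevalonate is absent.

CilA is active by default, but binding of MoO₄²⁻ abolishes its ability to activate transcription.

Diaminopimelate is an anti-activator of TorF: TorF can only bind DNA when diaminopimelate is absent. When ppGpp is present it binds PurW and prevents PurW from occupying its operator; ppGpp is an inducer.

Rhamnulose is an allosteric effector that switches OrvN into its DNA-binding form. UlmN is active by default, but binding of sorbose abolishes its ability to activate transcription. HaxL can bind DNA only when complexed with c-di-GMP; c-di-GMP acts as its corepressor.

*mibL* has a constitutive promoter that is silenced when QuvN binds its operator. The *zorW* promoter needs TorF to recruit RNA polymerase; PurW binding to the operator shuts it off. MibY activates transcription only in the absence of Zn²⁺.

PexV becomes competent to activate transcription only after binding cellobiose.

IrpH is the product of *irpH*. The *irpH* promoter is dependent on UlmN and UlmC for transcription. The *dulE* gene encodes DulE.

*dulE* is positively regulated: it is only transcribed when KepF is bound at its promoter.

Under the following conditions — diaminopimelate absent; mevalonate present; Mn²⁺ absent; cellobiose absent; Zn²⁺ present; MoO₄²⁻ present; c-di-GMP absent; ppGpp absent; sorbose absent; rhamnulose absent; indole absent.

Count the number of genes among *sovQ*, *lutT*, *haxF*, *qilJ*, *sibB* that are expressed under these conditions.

0

Diaminopimelate is absent, so TorF is active.
ppGpp is absent, so PurW is active.
With repressor PurW bound, *zorW* is not transcribed.
So ZorW is not produced.
c-di-GMP is absent, so HaxL is inactive.
Required activator ZorW is absent, so *sovQ* is not transcribed.
→ *sovQ* is OFF.
Mn²⁺ is absent, so QuvN is inactive.
With no repressor bound, *mibL* is transcribed.
So MibL is produced and active.
MoO₄²⁻ is present, so CilA is inactive.
With repressor MibL bound, *lutT* is not transcribed.
→ *lutT* is OFF.
Rhamnulose is absent, so OrvN is inactive.
Cellobiose is absent, so PexV is inactive.
Required activator OrvN is absent, so *haxF* is not transcribed.
→ *haxF* is OFF.
Sorbose is absent, so UlmN is active.
Indole is absent, so UlmC is inactive.
Required activator UlmC is absent, so *irpH* is not transcribed.
So IrpH is not produced.
Mevalonate is present, so KepF is inactive.
Required activator KepF is absent, so *dulE* is not transcribed.
So DulE is not produced.
Required activator IrpH is absent, so *qilJ* is not transcribed.
→ *qilJ* is OFF.
Zn²⁺ is present, so MibY is inactive.
Required activator MibY is absent, so *sibB* is not transcribed.
→ *sibB* is OFF.
0 of the 5 genes are transcribed.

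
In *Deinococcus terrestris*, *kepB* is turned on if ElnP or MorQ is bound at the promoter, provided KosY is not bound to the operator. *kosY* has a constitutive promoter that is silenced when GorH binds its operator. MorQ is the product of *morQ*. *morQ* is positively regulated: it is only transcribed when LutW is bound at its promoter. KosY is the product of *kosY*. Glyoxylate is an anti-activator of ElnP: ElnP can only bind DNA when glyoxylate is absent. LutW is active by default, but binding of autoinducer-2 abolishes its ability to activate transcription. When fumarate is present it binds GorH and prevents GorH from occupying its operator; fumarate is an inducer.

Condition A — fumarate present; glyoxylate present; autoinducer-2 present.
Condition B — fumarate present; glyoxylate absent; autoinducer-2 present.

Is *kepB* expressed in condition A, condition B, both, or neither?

Condition A:
Fumarate is present, so GorH is inactive.
With no repressor bound, *kosY* is transcribed.
So KosY is produced and active.
Glyoxylate is present, so ElnP is inactive.
Autoinducer-2 is present, so LutW is inactive.
Required activator LutW is absent, so *morQ* is not transcribed.
So MorQ is not produced.
With repressor KosY bound, *kepB* is not transcribed.
→ *kepB* is OFF in A.
Condition B:
Fumarate is present, so GorH is inactive.
With no repressor bound, *kosY* is transcribed.
So KosY is produced and active.
Glyoxylate is absent, so ElnP is active.
Autoinducer-2 is present, so LutW is inactive.
Required activator LutW is absent, so *morQ* is not transcribed.
So MorQ is not produced.
With repressor KosY bound, *kepB* is not transcribed.
→ *kepB* is OFF in B.

neither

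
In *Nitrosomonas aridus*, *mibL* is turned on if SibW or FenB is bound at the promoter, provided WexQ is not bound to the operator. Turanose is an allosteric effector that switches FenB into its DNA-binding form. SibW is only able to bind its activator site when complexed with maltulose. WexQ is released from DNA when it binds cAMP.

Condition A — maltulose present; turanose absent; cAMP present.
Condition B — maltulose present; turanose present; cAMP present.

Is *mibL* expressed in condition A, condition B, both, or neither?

Condition A:
Maltulose is present, so SibW is active.
Turanose is absent, so FenB is inactive.
cAMP is present, so WexQ is inactive.
Activator SibW is present, so *mibL* is transcribed.
→ *mibL* is ON in A.
Condition B:
Maltulose is present, so SibW is active.
Turanose is present, so FenB is active.
cAMP is present, so WexQ is inactive.
Activator SibW is present, so *mibL* is transcribed.
→ *mibL* is ON in B.

both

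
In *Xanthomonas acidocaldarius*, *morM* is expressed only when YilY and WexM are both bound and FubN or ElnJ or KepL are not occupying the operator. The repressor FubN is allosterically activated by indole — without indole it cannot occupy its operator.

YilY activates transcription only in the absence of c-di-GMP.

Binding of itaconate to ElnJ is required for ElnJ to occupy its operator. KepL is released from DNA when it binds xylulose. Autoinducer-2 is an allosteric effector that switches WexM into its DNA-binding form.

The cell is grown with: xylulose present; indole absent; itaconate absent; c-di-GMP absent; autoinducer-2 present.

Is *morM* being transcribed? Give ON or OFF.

Indole is absent, so FubN is inactive.
c-di-GMP is absent, so YilY is active.
Autoinducer-2 is present, so WexM is active.
Itaconate is absent, so ElnJ is inactive.
Xylulose is present, so KepL is inactive.
No repressor is bound and YilY and WexM are active, so *morM* is transcribed.

ON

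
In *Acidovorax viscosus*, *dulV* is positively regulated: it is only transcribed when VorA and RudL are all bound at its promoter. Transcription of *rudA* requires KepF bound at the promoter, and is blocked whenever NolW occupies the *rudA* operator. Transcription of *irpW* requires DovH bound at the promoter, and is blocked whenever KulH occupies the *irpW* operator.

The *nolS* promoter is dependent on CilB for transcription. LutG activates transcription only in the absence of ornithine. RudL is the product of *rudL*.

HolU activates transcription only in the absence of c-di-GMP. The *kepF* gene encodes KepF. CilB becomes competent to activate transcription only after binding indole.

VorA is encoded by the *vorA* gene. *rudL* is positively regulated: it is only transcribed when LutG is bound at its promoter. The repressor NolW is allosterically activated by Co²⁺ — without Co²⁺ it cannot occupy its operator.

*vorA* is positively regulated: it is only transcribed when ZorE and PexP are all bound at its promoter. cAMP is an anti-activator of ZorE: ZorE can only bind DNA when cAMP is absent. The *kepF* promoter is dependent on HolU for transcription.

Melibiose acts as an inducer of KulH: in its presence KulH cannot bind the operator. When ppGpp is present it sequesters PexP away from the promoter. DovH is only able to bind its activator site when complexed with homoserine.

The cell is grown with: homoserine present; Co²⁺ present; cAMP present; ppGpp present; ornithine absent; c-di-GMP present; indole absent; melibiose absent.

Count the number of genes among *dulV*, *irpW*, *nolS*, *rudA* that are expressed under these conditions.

0

cAMP is present, so ZorE is inactive.
ppGpp is present, so PexP is inactive.
Required activator ZorE is absent, so *vorA* is not transcribed.
So VorA is not produced.
Ornithine is absent, so LutG is active.
No repressor is bound and LutG is active, so *rudL* is transcribed.
So RudL is produced and active.
Required activator VorA is absent, so *dulV* is not transcribed.
→ *dulV* is OFF.
Homoserine is present, so DovH is active.
Melibiose is absent, so KulH is active.
With repressor KulH bound, *irpW* is not transcribed.
→ *irpW* is OFF.
Indole is absent, so CilB is inactive.
Required activator CilB is absent, so *nolS* is not transcribed.
→ *nolS* is OFF.
Co²⁺ is present, so NolW is active.
c-di-GMP is present, so HolU is inactive.
Required activator HolU is absent, so *kepF* is not transcribed.
So KepF is not produced.
With repressor NolW bound, *rudA* is not transcribed.
→ *rudA* is OFF.
0 of the 4 genes are transcribed.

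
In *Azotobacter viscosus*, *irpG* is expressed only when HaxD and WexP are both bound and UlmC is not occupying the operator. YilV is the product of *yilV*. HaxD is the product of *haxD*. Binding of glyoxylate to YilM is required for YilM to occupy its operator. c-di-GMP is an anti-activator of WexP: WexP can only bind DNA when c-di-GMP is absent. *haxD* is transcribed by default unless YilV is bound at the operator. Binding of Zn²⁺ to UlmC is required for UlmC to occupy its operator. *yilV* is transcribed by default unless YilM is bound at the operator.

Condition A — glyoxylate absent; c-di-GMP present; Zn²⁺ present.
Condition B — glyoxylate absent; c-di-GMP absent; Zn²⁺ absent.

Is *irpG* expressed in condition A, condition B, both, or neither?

Condition A:
Glyoxylate is absent, so YilM is inactive.
With no repressor bound, *yilV* is transcribed.
So YilV is produced and active.
With repressor YilV bound, *haxD* is not transcribed.
So HaxD is not produced.
c-di-GMP is present, so WexP is inactive.
Zn²⁺ is present, so UlmC is active.
With repressor UlmC bound, *irpG* is not transcribed.
→ *irpG* is OFF in A.
Condition B:
Glyoxylate is absent, so YilM is inactive.
With no repressor bound, *yilV* is transcribed.
So YilV is produced and active.
With repressor YilV bound, *haxD* is not transcribed.
So HaxD is not produced.
c-di-GMP is absent, so WexP is active.
Zn²⁺ is absent, so UlmC is inactive.
Required activator HaxD is absent, so *irpG* is not transcribed.
→ *irpG* is OFF in B.

neither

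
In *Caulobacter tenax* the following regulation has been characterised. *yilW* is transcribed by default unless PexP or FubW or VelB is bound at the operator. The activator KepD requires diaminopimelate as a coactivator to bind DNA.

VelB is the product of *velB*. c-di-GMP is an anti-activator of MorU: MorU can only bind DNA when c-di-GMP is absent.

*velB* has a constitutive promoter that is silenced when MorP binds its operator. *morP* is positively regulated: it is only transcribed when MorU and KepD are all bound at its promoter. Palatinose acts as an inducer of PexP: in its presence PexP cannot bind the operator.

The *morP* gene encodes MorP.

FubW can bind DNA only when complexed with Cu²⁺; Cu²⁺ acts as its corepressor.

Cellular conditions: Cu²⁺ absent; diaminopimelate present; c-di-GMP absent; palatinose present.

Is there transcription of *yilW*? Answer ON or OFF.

ON

Palatinose is present, so PexP is inactive.
Cu²⁺ is absent, so FubW is inactive.
c-di-GMP is absent, so MorU is active.
Diaminopimelate is present, so KepD is active.
No repressor is bound and MorU and KepD are active, so *morP* is transcribed.
So MorP is produced and active.
With repressor MorP bound, *velB* is not transcribed.
So VelB is not produced.
With no repressor bound, *yilW* is transcribed.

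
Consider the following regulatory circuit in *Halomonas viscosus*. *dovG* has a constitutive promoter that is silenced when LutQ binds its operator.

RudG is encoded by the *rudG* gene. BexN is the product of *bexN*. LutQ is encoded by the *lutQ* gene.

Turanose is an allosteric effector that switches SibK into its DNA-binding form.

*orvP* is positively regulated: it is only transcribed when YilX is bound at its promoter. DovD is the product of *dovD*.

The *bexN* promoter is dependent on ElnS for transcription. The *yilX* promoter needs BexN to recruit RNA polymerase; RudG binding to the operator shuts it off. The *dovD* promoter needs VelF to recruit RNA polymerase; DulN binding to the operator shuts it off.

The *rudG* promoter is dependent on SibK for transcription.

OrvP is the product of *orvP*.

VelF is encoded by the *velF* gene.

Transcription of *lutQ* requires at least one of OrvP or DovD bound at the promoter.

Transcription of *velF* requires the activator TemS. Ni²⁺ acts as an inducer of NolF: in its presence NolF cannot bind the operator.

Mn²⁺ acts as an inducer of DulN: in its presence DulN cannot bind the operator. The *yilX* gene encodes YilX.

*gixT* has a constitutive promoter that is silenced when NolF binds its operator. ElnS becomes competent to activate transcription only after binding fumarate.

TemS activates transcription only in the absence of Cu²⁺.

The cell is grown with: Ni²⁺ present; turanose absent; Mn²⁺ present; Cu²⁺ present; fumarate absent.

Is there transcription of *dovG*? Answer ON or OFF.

ON

Turanose is absent, so SibK is inactive.
Required activator SibK is absent, so *rudG* is not transcribed.
So RudG is not produced.
Fumarate is absent, so ElnS is inactive.
Required activator ElnS is absent, so *bexN* is not transcribed.
So BexN is not produced.
Required activator BexN is absent, so *yilX* is not transcribed.
So YilX is not produced.
Required activator YilX is absent, so *orvP* is not transcribed.
So OrvP is not produced.
Cu²⁺ is present, so TemS is inactive.
Required activator TemS is absent, so *velF* is not transcribed.
So VelF is not produced.
Mn²⁺ is present, so DulN is inactive.
Required activator VelF is absent, so *dovD* is not transcribed.
So DovD is not produced.
No activator is available at the *lutQ* promoter, so *lutQ* is not transcribed.
So LutQ is not produced.
With no repressor bound, *dovG* is transcribed.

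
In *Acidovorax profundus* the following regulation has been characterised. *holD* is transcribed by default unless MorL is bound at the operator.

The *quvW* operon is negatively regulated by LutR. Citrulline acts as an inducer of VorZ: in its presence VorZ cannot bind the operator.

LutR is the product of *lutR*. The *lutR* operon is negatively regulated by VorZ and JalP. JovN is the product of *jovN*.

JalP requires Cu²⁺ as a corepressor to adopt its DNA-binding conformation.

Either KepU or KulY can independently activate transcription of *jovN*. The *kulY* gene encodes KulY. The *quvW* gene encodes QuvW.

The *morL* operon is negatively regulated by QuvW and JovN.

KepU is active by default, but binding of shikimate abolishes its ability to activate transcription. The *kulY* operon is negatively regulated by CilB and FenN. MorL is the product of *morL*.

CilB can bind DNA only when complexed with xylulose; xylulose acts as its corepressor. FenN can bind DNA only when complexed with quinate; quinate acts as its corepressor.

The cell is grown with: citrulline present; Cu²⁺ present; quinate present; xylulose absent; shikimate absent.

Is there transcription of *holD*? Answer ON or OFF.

Citrulline is present, so VorZ is inactive.
Cu²⁺ is present, so JalP is active.
With repressor JalP bound, *lutR* is not transcribed.
So LutR is not produced.
With no repressor bound, *quvW* is transcribed.
So QuvW is produced and active.
Shikimate is absent, so KepU is active.
Xylulose is absent, so CilB is inactive.
Quinate is present, so FenN is active.
With repressor FenN bound, *kulY* is not transcribed.
So KulY is not produced.
Activator KepU is present, so *jovN* is transcribed.
So JovN is produced and active.
With repressor QuvW bound, *morL* is not transcribed.
So MorL is not produced.
With no repressor bound, *holD* is transcribed.

ON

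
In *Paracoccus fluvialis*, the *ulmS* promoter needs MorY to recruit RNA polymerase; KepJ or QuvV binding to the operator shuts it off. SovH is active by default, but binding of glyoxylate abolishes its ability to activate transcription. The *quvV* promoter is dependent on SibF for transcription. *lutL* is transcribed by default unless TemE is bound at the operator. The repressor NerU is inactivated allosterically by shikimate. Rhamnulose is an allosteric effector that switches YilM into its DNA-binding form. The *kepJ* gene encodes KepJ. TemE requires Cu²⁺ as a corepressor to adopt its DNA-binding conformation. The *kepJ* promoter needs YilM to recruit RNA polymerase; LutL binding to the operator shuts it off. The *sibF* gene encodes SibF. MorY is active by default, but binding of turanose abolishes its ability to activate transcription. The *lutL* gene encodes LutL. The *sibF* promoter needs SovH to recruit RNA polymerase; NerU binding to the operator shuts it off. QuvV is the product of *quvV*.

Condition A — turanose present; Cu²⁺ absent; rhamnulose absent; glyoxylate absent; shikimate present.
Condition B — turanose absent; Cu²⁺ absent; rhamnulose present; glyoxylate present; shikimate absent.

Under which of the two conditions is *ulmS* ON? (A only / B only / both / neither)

Condition A:
Turanose is present, so MorY is inactive.
Cu²⁺ is absent, so TemE is inactive.
With no repressor bound, *lutL* is transcribed.
So LutL is produced and active.
Rhamnulose is absent, so YilM is inactive.
With repressor LutL bound, *kepJ* is not transcribed.
So KepJ is not produced.
Glyoxylate is absent, so SovH is active.
Shikimate is present, so NerU is inactive.
No repressor is bound and SovH is active, so *sibF* is transcribed.
So SibF is produced and active.
No repressor is bound and SibF is active, so *quvV* is transcribed.
So QuvV is produced and active.
With repressor QuvV bound, *ulmS* is not transcribed.
→ *ulmS* is OFF in A.
Condition B:
Turanose is absent, so MorY is active.
Cu²⁺ is absent, so TemE is inactive.
With no repressor bound, *lutL* is transcribed.
So LutL is produced and active.
Rhamnulose is present, so YilM is active.
With repressor LutL bound, *kepJ* is not transcribed.
So KepJ is not produced.
Glyoxylate is present, so SovH is inactive.
Shikimate is absent, so NerU is active.
With repressor NerU bound, *sibF* is not transcribed.
So SibF is not produced.
Required activator SibF is absent, so *quvV* is not transcribed.
So QuvV is not produced.
No repressor is bound and MorY is active, so *ulmS* is transcribed.
→ *ulmS* is ON in B.

B only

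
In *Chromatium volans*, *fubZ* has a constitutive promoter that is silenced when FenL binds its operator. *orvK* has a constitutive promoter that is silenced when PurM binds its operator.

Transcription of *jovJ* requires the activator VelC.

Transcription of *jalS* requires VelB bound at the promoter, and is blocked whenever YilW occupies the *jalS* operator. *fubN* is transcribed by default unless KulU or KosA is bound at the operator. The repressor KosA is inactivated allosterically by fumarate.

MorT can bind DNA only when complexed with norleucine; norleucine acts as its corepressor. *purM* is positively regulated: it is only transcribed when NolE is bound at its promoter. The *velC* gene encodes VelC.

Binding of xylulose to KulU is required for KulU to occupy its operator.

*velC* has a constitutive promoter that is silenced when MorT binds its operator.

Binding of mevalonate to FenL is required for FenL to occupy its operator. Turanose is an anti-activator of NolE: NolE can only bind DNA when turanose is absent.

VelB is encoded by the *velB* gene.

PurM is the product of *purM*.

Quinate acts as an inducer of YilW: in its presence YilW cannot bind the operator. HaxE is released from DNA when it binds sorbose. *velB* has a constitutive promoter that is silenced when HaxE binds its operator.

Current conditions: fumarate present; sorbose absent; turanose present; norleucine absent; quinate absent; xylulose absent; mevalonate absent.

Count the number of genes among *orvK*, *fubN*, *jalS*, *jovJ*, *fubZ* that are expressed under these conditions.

Turanose is present, so NolE is inactive.
Required activator NolE is absent, so *purM* is not transcribed.
So PurM is not produced.
With no repressor bound, *orvK* is transcribed.
→ *orvK* is ON.
Xylulose is absent, so KulU is inactive.
Fumarate is present, so KosA is inactive.
With no repressor bound, *fubN* is transcribed.
→ *fubN* is ON.
Sorbose is absent, so HaxE is active.
With repressor HaxE bound, *velB* is not transcribed.
So VelB is not produced.
Quinate is absent, so YilW is active.
With repressor YilW bound, *jalS* is not transcribed.
→ *jalS* is OFF.
Norleucine is absent, so MorT is inactive.
With no repressor bound, *velC* is transcribed.
So VelC is produced and active.
No repressor is bound and VelC is active, so *jovJ* is transcribed.
→ *jovJ* is ON.
Mevalonate is absent, so FenL is inactive.
With no repressor bound, *fubZ* is transcribed.
→ *fubZ* is ON.
4 of the 5 genes are transcribed.

4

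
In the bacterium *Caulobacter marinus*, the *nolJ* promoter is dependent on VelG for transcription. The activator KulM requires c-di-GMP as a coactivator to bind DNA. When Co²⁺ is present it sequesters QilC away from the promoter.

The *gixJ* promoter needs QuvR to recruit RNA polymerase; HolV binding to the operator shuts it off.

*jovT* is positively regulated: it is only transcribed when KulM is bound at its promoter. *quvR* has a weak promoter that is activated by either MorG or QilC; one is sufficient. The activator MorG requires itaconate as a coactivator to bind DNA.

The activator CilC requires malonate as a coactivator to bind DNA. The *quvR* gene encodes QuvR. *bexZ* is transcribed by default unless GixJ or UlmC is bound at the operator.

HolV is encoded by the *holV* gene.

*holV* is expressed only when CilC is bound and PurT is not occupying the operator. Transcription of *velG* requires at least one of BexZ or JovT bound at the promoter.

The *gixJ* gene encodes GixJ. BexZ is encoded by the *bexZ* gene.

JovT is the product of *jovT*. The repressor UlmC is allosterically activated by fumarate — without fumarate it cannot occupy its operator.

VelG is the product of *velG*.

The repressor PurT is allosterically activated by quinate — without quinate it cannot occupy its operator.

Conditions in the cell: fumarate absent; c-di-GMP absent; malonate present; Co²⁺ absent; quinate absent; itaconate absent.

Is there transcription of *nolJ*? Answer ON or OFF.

Itaconate is absent, so MorG is inactive.
Co²⁺ is absent, so QilC is active.
Activator QilC is present, so *quvR* is transcribed.
So QuvR is produced and active.
Quinate is absent, so PurT is inactive.
Malonate is present, so CilC is active.
No repressor is bound and CilC is active, so *holV* is transcribed.
So HolV is produced and active.
With repressor HolV bound, *gixJ* is not transcribed.
So GixJ is not produced.
Fumarate is absent, so UlmC is inactive.
With no repressor bound, *bexZ* is transcribed.
So BexZ is produced and active.
c-di-GMP is absent, so KulM is inactive.
Required activator KulM is absent, so *jovT* is not transcribed.
So JovT is not produced.
Activator BexZ is present, so *velG* is transcribed.
So VelG is produced and active.
No repressor is bound and VelG is active, so *nolJ* is transcribed.

ON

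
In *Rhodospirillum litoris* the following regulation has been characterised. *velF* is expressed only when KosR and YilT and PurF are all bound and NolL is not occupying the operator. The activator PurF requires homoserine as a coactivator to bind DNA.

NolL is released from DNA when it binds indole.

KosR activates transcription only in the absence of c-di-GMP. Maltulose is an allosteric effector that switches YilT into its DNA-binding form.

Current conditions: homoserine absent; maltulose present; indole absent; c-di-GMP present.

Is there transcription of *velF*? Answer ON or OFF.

OFF

Indole is absent, so NolL is active.
c-di-GMP is present, so KosR is inactive.
Maltulose is present, so YilT is active.
Homoserine is absent, so PurF is inactive.
With repressor NolL bound, *velF* is not transcribed.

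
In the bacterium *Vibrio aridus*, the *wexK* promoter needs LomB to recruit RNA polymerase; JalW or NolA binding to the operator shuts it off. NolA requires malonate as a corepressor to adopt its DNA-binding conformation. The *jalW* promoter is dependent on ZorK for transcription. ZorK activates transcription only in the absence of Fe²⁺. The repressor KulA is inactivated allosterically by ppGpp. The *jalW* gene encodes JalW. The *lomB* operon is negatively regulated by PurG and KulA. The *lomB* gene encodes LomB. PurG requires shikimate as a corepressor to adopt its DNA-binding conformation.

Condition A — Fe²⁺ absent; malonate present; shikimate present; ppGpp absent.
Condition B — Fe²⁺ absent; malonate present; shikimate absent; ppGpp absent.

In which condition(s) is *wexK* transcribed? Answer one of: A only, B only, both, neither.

neither

Condition A:
Fe²⁺ is absent, so ZorK is active.
No repressor is bound and ZorK is active, so *jalW* is transcribed.
So JalW is produced and active.
Malonate is present, so NolA is active.
Shikimate is present, so PurG is active.
ppGpp is absent, so KulA is active.
With repressor PurG bound, *lomB* is not transcribed.
So LomB is not produced.
With repressor JalW bound, *wexK* is not transcribed.
→ *wexK* is OFF in A.
Condition B:
Fe²⁺ is absent, so ZorK is active.
No repressor is bound and ZorK is active, so *jalW* is transcribed.
So JalW is produced and active.
Malonate is present, so NolA is active.
Shikimate is absent, so PurG is inactive.
ppGpp is absent, so KulA is active.
With repressor KulA bound, *lomB* is not transcribed.
So LomB is not produced.
With repressor JalW bound, *wexK* is not transcribed.
→ *wexK* is OFF in B.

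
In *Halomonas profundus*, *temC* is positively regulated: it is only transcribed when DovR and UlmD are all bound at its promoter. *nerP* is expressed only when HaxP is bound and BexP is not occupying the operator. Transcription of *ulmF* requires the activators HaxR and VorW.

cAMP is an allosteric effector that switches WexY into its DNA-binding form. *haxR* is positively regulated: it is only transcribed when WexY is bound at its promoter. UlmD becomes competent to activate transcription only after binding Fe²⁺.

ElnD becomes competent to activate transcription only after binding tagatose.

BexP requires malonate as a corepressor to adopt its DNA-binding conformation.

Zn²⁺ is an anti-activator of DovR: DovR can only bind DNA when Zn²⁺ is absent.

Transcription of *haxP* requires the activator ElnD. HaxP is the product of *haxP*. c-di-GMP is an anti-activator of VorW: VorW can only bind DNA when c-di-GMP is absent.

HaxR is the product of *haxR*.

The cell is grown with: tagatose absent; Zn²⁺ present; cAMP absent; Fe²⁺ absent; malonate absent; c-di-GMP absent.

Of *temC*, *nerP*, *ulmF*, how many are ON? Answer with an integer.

Zn²⁺ is present, so DovR is inactive.
Fe²⁺ is absent, so UlmD is inactive.
Required activator DovR is absent, so *temC* is not transcribed.
→ *temC* is OFF.
Malonate is absent, so BexP is inactive.
Tagatose is absent, so ElnD is inactive.
Required activator ElnD is absent, so *haxP* is not transcribed.
So HaxP is not produced.
Required activator HaxP is absent, so *nerP* is not transcribed.
→ *nerP* is OFF.
cAMP is absent, so WexY is inactive.
Required activator WexY is absent, so *haxR* is not transcribed.
So HaxR is not produced.
c-di-GMP is absent, so VorW is active.
Required activator HaxR is absent, so *ulmF* is not transcribed.
→ *ulmF* is OFF.
0 of the 3 genes are transcribed.

0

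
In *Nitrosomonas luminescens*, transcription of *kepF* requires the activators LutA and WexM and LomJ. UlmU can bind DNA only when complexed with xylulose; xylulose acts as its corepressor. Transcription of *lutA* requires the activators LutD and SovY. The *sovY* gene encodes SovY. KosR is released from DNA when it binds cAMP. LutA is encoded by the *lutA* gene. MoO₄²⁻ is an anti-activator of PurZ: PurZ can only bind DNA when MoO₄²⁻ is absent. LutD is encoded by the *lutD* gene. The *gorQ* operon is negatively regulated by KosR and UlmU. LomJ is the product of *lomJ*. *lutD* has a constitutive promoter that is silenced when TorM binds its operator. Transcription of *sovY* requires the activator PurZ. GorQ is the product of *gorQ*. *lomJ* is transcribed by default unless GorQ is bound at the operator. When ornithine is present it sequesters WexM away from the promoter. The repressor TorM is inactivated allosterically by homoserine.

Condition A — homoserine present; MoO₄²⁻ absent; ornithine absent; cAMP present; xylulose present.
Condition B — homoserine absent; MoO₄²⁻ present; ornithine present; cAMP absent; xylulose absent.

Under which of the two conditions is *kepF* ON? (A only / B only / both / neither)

A only

Condition A:
Homoserine is present, so TorM is inactive.
With no repressor bound, *lutD* is transcribed.
So LutD is produced and active.
MoO₄²⁻ is absent, so PurZ is active.
No repressor is bound and PurZ is active, so *sovY* is transcribed.
So SovY is produced and active.
No repressor is bound and LutD and SovY are active, so *lutA* is transcribed.
So LutA is produced and active.
Ornithine is absent, so WexM is active.
cAMP is present, so KosR is inactive.
Xylulose is present, so UlmU is active.
With repressor UlmU bound, *gorQ* is not transcribed.
So GorQ is not produced.
With no repressor bound, *lomJ* is transcribed.
So LomJ is produced and active.
No repressor is bound and LutA and WexM and LomJ are active, so *kepF* is transcribed.
→ *kepF* is ON in A.
Condition B:
Homoserine is absent, so TorM is active.
With repressor TorM bound, *lutD* is not transcribed.
So LutD is not produced.
MoO₄²⁻ is present, so PurZ is inactive.
Required activator PurZ is absent, so *sovY* is not transcribed.
So SovY is not produced.
Required activator LutD is absent, so *lutA* is not transcribed.
So LutA is not produced.
Ornithine is present, so WexM is inactive.
cAMP is absent, so KosR is active.
Xylulose is absent, so UlmU is inactive.
With repressor KosR bound, *gorQ* is not transcribed.
So GorQ is not produced.
With no repressor bound, *lomJ* is transcribed.
So LomJ is produced and active.
Required activator LutA is absent, so *kepF* is not transcribed.
→ *kepF* is OFF in B.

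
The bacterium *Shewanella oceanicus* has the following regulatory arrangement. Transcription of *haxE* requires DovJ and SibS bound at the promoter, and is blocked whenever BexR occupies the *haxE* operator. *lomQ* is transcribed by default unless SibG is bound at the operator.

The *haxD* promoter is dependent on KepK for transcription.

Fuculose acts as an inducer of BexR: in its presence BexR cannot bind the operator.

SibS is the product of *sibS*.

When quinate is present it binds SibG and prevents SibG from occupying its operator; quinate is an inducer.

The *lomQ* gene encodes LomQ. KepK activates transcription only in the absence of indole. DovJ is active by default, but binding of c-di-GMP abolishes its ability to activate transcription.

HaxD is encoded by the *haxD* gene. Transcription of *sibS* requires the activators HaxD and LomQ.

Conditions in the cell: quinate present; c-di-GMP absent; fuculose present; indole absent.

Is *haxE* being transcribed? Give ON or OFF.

ON

c-di-GMP is absent, so DovJ is active.
Indole is absent, so KepK is active.
No repressor is bound and KepK is active, so *haxD* is transcribed.
So HaxD is produced and active.
Quinate is present, so SibG is inactive.
With no repressor bound, *lomQ* is transcribed.
So LomQ is produced and active.
No repressor is bound and HaxD and LomQ are active, so *sibS* is transcribed.
So SibS is produced and active.
Fuculose is present, so BexR is inactive.
No repressor is bound and DovJ and SibS are active, so *haxE* is transcribed.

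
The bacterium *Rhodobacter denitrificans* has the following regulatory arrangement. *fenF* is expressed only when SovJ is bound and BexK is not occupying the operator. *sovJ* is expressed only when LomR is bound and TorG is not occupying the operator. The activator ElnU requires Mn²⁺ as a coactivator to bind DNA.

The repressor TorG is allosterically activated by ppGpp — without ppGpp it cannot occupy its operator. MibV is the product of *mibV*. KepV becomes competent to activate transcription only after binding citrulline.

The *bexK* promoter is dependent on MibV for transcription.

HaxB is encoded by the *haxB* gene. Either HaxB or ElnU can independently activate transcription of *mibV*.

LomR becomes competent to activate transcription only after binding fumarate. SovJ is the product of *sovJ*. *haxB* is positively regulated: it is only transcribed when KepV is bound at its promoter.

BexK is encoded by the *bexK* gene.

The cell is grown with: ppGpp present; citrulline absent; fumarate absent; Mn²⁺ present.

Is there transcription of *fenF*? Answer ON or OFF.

OFF

Citrulline is absent, so KepV is inactive.
Required activator KepV is absent, so *haxB* is not transcribed.
So HaxB is not produced.
Mn²⁺ is present, so ElnU is active.
Activator ElnU is present, so *mibV* is transcribed.
So MibV is produced and active.
No repressor is bound and MibV is active, so *bexK* is transcribed.
So BexK is produced and active.
ppGpp is present, so TorG is active.
Fumarate is absent, so LomR is inactive.
With repressor TorG bound, *sovJ* is not transcribed.
So SovJ is not produced.
With repressor BexK bound, *fenF* is not transcribed.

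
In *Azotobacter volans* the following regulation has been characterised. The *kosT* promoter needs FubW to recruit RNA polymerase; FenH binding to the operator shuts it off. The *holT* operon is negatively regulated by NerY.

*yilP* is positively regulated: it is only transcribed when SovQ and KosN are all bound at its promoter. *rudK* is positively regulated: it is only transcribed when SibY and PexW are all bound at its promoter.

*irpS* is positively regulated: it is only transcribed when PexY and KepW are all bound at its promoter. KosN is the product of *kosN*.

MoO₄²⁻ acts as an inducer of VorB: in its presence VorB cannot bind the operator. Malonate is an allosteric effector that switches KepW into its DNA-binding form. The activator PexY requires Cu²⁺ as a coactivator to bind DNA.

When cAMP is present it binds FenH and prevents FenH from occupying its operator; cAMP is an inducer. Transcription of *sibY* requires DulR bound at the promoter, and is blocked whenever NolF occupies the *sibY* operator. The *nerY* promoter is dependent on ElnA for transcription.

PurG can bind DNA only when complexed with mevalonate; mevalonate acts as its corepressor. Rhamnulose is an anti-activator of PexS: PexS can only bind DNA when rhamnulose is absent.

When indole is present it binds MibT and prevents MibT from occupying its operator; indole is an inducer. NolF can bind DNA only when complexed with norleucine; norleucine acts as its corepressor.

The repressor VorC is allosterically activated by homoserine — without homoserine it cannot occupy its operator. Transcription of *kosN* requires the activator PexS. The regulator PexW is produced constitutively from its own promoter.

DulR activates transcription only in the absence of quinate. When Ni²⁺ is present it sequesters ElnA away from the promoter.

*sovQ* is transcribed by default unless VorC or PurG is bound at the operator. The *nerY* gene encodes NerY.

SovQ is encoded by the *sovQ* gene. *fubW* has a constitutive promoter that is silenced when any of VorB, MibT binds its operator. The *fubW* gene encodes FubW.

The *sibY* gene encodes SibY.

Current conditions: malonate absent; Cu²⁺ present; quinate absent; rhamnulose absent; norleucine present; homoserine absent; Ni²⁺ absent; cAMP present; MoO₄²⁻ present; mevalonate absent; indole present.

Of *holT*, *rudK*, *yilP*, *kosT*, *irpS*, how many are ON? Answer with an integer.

Ni²⁺ is absent, so ElnA is active.
No repressor is bound and ElnA is active, so *nerY* is transcribed.
So NerY is produced and active.
With repressor NerY bound, *holT* is not transcribed.
→ *holT* is OFF.
Norleucine is present, so NolF is active.
Quinate is absent, so DulR is active.
With repressor NolF bound, *sibY* is not transcribed.
So SibY is not produced.
PexW is produced constitutively and is active.
Required activator SibY is absent, so *rudK* is not transcribed.
→ *rudK* is OFF.
Homoserine is absent, so VorC is inactive.
Mevalonate is absent, so PurG is inactive.
With no repressor bound, *sovQ* is transcribed.
So SovQ is produced and active.
Rhamnulose is absent, so PexS is active.
No repressor is bound and PexS is active, so *kosN* is transcribed.
So KosN is produced and active.
No repressor is bound and SovQ and KosN are active, so *yilP* is transcribed.
→ *yilP* is ON.
cAMP is present, so FenH is inactive.
MoO₄²⁻ is present, so VorB is inactive.
Indole is present, so MibT is inactive.
With no repressor bound, *fubW* is transcribed.
So FubW is produced and active.
No repressor is bound and FubW is active, so *kosT* is transcribed.
→ *kosT* is ON.
Cu²⁺ is present, so PexY is active.
Malonate is absent, so KepW is inactive.
Required activator KepW is absent, so *irpS* is not transcribed.
→ *irpS* is OFF.
2 of the 5 genes are transcribed.

2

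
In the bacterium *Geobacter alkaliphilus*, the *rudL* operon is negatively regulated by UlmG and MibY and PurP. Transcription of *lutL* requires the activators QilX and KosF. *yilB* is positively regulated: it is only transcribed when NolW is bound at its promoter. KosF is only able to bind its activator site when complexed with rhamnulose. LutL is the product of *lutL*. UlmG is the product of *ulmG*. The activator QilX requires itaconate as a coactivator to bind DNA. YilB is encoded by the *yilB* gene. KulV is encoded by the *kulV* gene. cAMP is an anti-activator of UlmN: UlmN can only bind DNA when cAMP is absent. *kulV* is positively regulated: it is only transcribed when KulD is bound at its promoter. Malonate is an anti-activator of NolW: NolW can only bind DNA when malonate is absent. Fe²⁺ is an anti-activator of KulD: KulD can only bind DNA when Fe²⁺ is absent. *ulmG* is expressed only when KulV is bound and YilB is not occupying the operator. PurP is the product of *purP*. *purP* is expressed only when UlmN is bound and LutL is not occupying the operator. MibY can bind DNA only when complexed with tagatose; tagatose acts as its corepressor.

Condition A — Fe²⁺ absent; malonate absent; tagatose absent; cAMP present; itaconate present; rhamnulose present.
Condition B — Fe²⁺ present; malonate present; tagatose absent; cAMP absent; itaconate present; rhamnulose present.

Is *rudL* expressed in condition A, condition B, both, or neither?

Condition A:
Fe²⁺ is absent, so KulD is active.
No repressor is bound and KulD is active, so *kulV* is transcribed.
So KulV is produced and active.
Malonate is absent, so NolW is active.
No repressor is bound and NolW is active, so *yilB* is transcribed.
So YilB is produced and active.
With repressor YilB bound, *ulmG* is not transcribed.
So UlmG is not produced.
Tagatose is absent, so MibY is inactive.
cAMP is present, so UlmN is inactive.
Itaconate is present, so QilX is active.
Rhamnulose is present, so KosF is active.
No repressor is bound and QilX and KosF are active, so *lutL* is transcribed.
So LutL is produced and active.
With repressor LutL bound, *purP* is not transcribed.
So PurP is not produced.
With no repressor bound, *rudL* is transcribed.
→ *rudL* is ON in A.
Condition B:
Fe²⁺ is present, so KulD is inactive.
Required activator KulD is absent, so *kulV* is not transcribed.
So KulV is not produced.
Malonate is present, so NolW is inactive.
Required activator NolW is absent, so *yilB* is not transcribed.
So YilB is not produced.
Required activator KulV is absent, so *ulmG* is not transcribed.
So UlmG is not produced.
Tagatose is absent, so MibY is inactive.
cAMP is absent, so UlmN is active.
Itaconate is present, so QilX is active.
Rhamnulose is present, so KosF is active.
No repressor is bound and QilX and KosF are active, so *lutL* is transcribed.
So LutL is produced and active.
With repressor LutL bound, *purP* is not transcribed.
So PurP is not produced.
With no repressor bound, *rudL* is transcribed.
→ *rudL* is ON in B.

both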